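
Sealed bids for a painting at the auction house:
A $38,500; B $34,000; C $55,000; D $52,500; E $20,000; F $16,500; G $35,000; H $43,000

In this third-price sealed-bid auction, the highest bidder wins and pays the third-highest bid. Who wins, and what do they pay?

C pays $43,000

Bids ranked: 55,000 (C) > 52,500 (D) > 43,000 (H) > 38,500 (A) > 35,000 (G) > 34,000 (B) > …
C is highest; pays the third-highest bid, $43,000.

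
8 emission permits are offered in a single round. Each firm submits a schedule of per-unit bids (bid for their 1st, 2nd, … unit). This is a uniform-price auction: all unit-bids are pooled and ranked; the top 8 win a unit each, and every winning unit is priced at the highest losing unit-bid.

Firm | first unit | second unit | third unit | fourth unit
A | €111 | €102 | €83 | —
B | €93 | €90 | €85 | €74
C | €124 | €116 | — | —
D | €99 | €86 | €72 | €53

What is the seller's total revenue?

Pooled unit-bids ranked (top 8): 124 (C-1), 116 (C-2), 111 (A-1), 102 (A-2), 99 (D-1), 93 (B-1), 90 (B-2), 86 (D-2)
The (k+1)-th unit-bid is €85.
Allocation: A 2, B 2, C 2, D 2. Every unit priced at €85.
Revenue = 8 × 85 = €680.

Total revenue: €680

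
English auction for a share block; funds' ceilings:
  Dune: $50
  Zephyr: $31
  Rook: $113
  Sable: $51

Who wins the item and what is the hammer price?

Rook wins at $51

Limits in order: 113 (Rook) > 51 (Sable) > 50 (Dune) > 31 (Zephyr)
Bidding ends when Sable exits at $51; Rook takes it.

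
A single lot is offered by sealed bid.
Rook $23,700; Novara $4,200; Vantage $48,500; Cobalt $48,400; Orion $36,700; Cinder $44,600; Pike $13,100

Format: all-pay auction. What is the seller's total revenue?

Total revenue: $219,200

Sorting bids: 48,500 (Vantage) > 48,400 (Cobalt) > 44,600 (Cinder) > 36,700 (Orion) > 23,700 (Rook) > 13,100 (Pike) > …
Vantage wins with the top bid; all bids are sunk regardless.
Every bidder forfeits their bid regardless of winning.
Revenue = 23,700 + 4,200 + 48,500 + 48,400 + 36,700 + 44,600 + 13,100 = $219,200.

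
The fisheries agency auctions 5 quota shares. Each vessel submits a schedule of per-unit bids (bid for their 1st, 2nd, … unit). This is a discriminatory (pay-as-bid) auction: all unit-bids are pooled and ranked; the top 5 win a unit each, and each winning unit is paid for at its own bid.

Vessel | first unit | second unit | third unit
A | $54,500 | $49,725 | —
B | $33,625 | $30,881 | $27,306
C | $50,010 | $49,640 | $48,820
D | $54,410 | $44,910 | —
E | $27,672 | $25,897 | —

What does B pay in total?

B pays $0

Pooled unit-bids ranked (top 5): 54,500 (A-1), 54,410 (D-1), 50,010 (C-1), 49,725 (A-2), 49,640 (C-2)
Next rejected bid: $48,820 (not a price — pay-as-bid).
B wins no units.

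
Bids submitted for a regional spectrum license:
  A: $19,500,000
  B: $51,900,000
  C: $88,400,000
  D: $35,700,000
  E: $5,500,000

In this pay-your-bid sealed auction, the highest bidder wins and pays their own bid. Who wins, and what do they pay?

C pays $88,400,000

Rule: the highest bidder wins and pays their own bid.
Bids in order: 88,400,000 (C) > 51,900,000 (B) > 35,700,000 (D) > 19,500,000 (A) > 5,500,000 (E)
First-price: C pays what they bid, $88,400,000.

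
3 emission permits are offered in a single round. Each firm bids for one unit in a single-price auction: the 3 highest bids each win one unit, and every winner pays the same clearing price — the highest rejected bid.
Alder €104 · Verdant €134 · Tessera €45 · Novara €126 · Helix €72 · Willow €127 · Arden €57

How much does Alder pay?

Bids ranked high→low: 134 (Verdant), 127 (Willow), 126 (Novara), 104 (Alder), 72 (Helix), …
Winners (3 units): Verdant, Willow, Novara.
Clearing price = highest rejected bid = €104.
Alder does not win → pays €0.

Alder pays €0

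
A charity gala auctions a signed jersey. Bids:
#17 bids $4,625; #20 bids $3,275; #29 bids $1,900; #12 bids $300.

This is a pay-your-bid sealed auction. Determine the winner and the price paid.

Bids in order: 4,625 (#17) > 3,275 (#20) > 1,900 (#29) > 300 (#12)
#17 is highest → pays own bid, $4,625.

#17 pays $4,625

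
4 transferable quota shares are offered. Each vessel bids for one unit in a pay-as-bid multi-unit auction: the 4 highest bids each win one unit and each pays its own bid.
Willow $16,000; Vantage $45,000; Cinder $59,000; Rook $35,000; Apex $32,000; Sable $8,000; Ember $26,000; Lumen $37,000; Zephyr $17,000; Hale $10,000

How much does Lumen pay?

Bids ranked high→low: 59,000 (Cinder), 45,000 (Vantage), 37,000 (Lumen), 35,000 (Rook), 32,000 (Apex), 26,000 (Ember), …
The 4 highest are Cinder, Vantage, Lumen, Rook.
Lumen wins → own bid $37,000.

Lumen pays $37,000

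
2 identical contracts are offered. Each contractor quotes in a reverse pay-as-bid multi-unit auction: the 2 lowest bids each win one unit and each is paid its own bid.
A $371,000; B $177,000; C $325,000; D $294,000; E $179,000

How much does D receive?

D is paid $0

Sorting: 177,000 (B), 179,000 (E), 294,000 (D), 325,000 (C), …
Winners (2 units): B, E.
D does not win → $0.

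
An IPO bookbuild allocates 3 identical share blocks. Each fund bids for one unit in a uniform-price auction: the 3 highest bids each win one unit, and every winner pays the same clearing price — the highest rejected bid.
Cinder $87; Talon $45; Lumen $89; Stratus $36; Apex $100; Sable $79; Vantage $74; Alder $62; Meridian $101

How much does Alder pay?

Bids ranked high→low: 101 (Meridian), 100 (Apex), 89 (Lumen), 87 (Cinder), 79 (Sable), …
Winners (3 units): Meridian, Apex, Lumen.
Clearing price = highest rejected bid = $87.
Alder does not win → pays $0.

Alder pays $0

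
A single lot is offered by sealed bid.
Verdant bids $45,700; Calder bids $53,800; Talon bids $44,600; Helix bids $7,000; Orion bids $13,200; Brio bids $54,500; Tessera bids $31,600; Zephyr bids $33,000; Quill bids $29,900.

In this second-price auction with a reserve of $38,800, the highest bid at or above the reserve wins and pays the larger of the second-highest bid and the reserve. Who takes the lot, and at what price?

Second-price auction with a reserve of $38,800: the highest bid at or above the reserve wins and pays the larger of the second-highest bid and the reserve.
Bids ranked: 54,500 (Brio) > 53,800 (Calder) > 45,700 (Verdant) > 44,600 (Talon) > 33,000 (Zephyr) > 31,600 (Tessera) > …
Highest eligible bid: Brio at $54,500.
max(second-highest $53,800, reserve $38,800) = $53,800; the reserve does not bind.

Brio pays $53,800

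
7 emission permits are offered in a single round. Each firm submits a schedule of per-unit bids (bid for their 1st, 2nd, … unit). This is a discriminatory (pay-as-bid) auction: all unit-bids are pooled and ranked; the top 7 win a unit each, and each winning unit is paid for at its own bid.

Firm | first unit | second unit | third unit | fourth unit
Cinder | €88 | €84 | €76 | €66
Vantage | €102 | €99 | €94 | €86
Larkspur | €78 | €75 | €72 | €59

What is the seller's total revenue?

Total revenue: €631

Pooled unit-bids ranked (top 7): 102 (Vantage-1), 99 (Vantage-2), 94 (Vantage-3), 88 (Cinder-1), 86 (Vantage-4), 84 (Cinder-2), 78 (Larkspur-1)
Next rejected bid: €76 (not a price — pay-as-bid).
Each winning unit pays its own bid.
Revenue = 102 + 99 + 94 + 88 + 86 + 84 + 78 = €631.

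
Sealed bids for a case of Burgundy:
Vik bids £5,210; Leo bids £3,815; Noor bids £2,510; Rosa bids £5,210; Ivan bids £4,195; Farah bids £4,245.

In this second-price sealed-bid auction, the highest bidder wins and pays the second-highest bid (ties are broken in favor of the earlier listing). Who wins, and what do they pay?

Vik pays £5,210

Second-price sealed-bid auction: the highest bidder wins and pays the second-highest bid.
Bids ranked: 5,210 (Vik) > 5,210 (Rosa) > 4,245 (Farah) > 4,195 (Ivan) > 3,815 (Leo) > 2,510 (Noor)
Vik and Rosa tie at £5,210; tie-break gives it to Vik.
Vik is highest; pays the second-highest bid, £5,210.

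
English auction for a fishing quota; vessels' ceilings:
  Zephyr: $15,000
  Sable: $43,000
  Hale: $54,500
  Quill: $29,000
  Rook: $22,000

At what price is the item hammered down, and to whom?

Hale wins at $43,000

Ascending (English) auction: the price rises until one bidder remains; the winner pays the price at which the last rival dropped out.
Limits in order: 54,500 (Hale) > 43,000 (Sable) > 29,000 (Quill) > 22,000 (Rook) > 15,000 (Zephyr)
Bidding ends when Sable exits at $43,000; Hale takes it.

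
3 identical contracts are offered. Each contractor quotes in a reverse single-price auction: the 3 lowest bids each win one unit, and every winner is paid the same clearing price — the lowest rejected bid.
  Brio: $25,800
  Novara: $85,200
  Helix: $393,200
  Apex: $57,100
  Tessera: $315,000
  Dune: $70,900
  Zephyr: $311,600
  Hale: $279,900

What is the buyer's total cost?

Ordering the bids: 25,800 (Brio), 57,100 (Apex), 70,900 (Dune), 85,200 (Novara), 279,900 (Hale), …
The 3 lowest are Brio, Apex, Dune.
Lowest unsuccessful bid: $85,200 → clearing price.
Total cost = 3 × $85,200 = $255,600.

Total cost: $255,600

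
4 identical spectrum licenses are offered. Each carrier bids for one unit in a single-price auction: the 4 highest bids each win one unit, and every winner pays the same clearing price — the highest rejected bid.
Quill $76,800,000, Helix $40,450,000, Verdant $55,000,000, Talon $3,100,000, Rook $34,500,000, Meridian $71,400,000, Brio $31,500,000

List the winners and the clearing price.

Bids ranked high→low: 76,800,000 (Quill), 71,400,000 (Meridian), 55,000,000 (Verdant), 40,450,000 (Helix), 34,500,000 (Rook), 31,500,000 (Brio), …
Top 4: Quill, Meridian, Verdant, Helix.
Clearing price = highest rejected bid = $34,500,000.

Quill, Meridian, Verdant, Helix; each pays $34,500,000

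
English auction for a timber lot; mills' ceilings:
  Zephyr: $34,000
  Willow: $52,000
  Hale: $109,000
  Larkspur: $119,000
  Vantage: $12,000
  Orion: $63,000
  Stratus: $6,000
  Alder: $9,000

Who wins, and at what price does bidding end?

Larkspur wins at $109,000

Sorting limits: 119,000 (Larkspur) > 109,000 (Hale) > 63,000 (Orion) > 52,000 (Willow) > 34,000 (Zephyr) > 12,000 (Vantage) > …
Bidding ends when Hale exits at $109,000; Larkspur takes it.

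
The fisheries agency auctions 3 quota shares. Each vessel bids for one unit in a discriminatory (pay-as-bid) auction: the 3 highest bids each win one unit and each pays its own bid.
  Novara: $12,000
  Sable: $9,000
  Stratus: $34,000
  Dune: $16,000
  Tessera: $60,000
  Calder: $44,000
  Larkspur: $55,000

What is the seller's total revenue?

Total revenue: $159,000

Bids ranked high→low: 60,000 (Tessera), 55,000 (Larkspur), 44,000 (Calder), 34,000 (Stratus), 16,000 (Dune), …
Winners (3 units): Tessera, Larkspur, Calder.
Total revenue = 60,000 + 55,000 + 44,000 = $159,000.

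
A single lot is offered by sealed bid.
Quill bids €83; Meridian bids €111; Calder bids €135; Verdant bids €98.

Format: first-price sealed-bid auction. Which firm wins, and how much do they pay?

Bids ranked: 135 (Calder) > 111 (Meridian) > 98 (Verdant) > 83 (Quill)
Calder is highest → pays own bid, €135.

Calder pays €135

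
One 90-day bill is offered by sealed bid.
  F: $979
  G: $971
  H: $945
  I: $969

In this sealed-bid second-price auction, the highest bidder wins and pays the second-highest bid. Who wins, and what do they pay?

F pays $971

Bids in order: 979 (F) > 971 (G) > 969 (I) > 945 (H)
Second-price: F pays G's bid of $971.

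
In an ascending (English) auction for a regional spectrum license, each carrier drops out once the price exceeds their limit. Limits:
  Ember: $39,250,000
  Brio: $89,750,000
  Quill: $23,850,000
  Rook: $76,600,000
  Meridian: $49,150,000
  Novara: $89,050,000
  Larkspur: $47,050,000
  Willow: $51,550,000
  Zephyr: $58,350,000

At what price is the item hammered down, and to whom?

Sorting limits: 89,750,000 (Brio) > 89,050,000 (Novara) > 76,600,000 (Rook) > 58,350,000 (Zephyr) > 51,550,000 (Willow) > 49,150,000 (Meridian) > …
Once the price passes $89,050,000, only Brio is left; the hammer falls at Novara's limit of $89,050,000.

Brio wins at $89,050,000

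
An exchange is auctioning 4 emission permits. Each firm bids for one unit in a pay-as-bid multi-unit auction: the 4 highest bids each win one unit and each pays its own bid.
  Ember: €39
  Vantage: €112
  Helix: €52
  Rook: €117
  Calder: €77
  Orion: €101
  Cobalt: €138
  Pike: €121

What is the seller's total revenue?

Total revenue: €488

Sorting: 138 (Cobalt), 121 (Pike), 117 (Rook), 112 (Vantage), 101 (Orion), 77 (Calder), …
The 4 highest are Cobalt, Pike, Rook, Vantage.
Total revenue = 138 + 121 + 117 + 112 = €488.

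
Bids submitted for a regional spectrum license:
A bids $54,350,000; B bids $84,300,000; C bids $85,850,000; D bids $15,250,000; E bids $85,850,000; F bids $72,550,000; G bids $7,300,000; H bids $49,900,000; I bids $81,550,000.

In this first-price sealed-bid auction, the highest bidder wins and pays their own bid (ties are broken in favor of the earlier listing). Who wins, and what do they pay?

First-price sealed-bid auction: the highest bidder wins and pays their own bid.
Bids ranked: 85,850,000 (C) > 85,850,000 (E) > 84,300,000 (B) > 81,550,000 (I) > 72,550,000 (F) > 54,350,000 (A) > …
C and E tie at $85,850,000; tie-break gives it to C.
First-price: C pays what they bid, $85,850,000.

C pays $85,850,000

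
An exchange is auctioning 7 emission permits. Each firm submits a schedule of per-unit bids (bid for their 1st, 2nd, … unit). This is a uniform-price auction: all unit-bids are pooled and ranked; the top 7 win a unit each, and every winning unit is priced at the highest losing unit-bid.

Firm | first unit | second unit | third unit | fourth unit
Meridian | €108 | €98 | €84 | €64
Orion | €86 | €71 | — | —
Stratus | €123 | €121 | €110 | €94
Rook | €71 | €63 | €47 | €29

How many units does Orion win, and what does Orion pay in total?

All unit-bids, highest first — top 7: 123 (Stratus-1), 121 (Stratus-2), 110 (Stratus-3), 108 (Meridian-1), 98 (Meridian-2), 94 (Stratus-4), 86 (Orion-1)
First bid not allocated: €84.
Orion wins 1 unit(s) at €84 each.

Orion: 1 unit, pays €84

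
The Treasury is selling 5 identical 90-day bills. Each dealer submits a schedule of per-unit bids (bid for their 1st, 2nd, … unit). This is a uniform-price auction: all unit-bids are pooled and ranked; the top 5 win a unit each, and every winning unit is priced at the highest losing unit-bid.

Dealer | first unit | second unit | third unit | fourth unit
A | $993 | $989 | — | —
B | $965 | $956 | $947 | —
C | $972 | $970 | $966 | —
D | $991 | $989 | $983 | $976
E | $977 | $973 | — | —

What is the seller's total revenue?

All unit-bids, highest first — top 5: 993 (A-1), 991 (D-1), 989 (A-2), 989 (D-2), 983 (D-3)
First bid not allocated: $977.
Allocation: A 2, D 3. Every unit priced at $977.
Revenue = 5 × 977 = $4,885.

Total revenue: $4,885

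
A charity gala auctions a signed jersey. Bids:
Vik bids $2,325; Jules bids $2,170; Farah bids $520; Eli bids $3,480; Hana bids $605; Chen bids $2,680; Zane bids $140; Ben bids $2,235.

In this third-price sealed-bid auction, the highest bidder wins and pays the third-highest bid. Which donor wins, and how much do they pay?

Eli pays $2,325

Third-price sealed-bid auction: the highest bidder wins and pays the third-highest bid.
Bids in order: 3,480 (Eli) > 2,680 (Chen) > 2,325 (Vik) > 2,235 (Ben) > 2,170 (Jules) > 605 (Hana) > …
Eli wins; payment is bid #3 in the ranking = $2,325.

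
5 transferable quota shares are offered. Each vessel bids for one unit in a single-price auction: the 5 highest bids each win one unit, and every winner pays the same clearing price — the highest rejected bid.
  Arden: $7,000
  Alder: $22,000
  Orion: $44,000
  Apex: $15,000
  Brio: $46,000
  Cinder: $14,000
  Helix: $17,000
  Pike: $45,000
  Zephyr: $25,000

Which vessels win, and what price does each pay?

Bids ranked high→low: 46,000 (Brio), 45,000 (Pike), 44,000 (Orion), 25,000 (Zephyr), 22,000 (Alder), 17,000 (Helix), 15,000 (Apex), …
Top 5: Brio, Pike, Orion, Zephyr, Alder.
Clearing price = highest rejected bid = $17,000.

Brio, Pike, Orion, Zephyr, Alder; each pays $17,000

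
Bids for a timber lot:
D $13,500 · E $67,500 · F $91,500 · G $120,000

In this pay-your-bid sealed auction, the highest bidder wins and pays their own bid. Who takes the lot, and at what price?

Sorting bids: 120,000 (G) > 91,500 (F) > 67,500 (E) > 13,500 (D)
G is highest → pays own bid, $120,000.

G pays $120,000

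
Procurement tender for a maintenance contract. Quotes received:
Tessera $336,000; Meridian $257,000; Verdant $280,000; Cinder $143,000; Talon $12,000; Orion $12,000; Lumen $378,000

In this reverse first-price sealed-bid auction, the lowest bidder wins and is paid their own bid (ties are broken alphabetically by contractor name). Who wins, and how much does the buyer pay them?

Rule: the lowest bidder wins and is paid their own bid.
Bids ranked: 12,000 (Orion) < 12,000 (Talon) < 143,000 (Cinder) < 257,000 (Meridian) < 280,000 (Verdant) < 336,000 (Tessera) < …
Orion and Talon tie at $12,000; tie-break gives it to Orion.
First-price: Orion is paid what they bid, $12,000.

Orion is paid $12,000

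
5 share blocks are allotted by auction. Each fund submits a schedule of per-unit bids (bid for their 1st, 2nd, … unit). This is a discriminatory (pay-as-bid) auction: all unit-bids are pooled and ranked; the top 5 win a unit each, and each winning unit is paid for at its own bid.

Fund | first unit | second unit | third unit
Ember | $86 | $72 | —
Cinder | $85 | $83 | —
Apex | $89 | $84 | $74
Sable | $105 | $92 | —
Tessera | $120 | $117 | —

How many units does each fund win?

All unit-bids, highest first — top 5: 120 (Tessera-1), 117 (Tessera-2), 105 (Sable-1), 92 (Sable-2), 89 (Apex-1)
Next rejected bid: $86 (not a price — pay-as-bid).
Allocation: Apex 1, Sable 2, Tessera 2.

Apex 1, Sable 2, Tessera 2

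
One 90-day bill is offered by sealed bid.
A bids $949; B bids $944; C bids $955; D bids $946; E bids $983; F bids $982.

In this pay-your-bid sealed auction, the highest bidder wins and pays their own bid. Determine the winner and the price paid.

Rule: the highest bidder wins and pays their own bid.
Bids in order: 983 (E) > 982 (F) > 955 (C) > 949 (A) > 946 (D) > 944 (B)
E has the highest bid and pays exactly that: $983.

E pays $983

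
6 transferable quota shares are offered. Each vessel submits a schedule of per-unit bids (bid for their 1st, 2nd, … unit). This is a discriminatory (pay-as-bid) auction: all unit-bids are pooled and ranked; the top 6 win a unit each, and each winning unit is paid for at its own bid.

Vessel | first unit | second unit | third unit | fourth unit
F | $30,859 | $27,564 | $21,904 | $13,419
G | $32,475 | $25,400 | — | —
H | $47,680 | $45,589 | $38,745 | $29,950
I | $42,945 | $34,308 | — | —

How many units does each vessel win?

All unit-bids, highest first — top 6: 47,680 (H-1), 45,589 (H-2), 42,945 (I-1), 38,745 (H-3), 34,308 (I-2), 32,475 (G-1)
Next rejected bid: $30,859 (not a price — pay-as-bid).
Allocation: G 1, H 3, I 2.

G 1, H 3, I 2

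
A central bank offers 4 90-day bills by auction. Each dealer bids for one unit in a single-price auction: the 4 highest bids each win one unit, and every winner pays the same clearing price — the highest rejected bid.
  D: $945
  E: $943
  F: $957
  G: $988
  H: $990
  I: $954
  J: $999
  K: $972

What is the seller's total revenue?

Ordering the bids: 999 (J), 990 (H), 988 (G), 972 (K), 957 (F), 954 (I), …
The 4 highest are J, H, G, K.
Highest unsuccessful bid: $957 → clearing price.
Total revenue = 4 × $957 = $3,828.

Total revenue: $3,828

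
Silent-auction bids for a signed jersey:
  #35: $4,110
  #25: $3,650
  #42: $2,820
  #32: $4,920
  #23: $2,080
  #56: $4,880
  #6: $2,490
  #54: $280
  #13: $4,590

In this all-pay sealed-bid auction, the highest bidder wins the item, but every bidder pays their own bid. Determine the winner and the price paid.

#32 pays $4,920

Bids in order: 4,920 (#32) > 4,880 (#56) > 4,590 (#13) > 4,110 (#35) > 3,650 (#25) > 2,820 (#42) > …
#32 wins with the top bid; all bids are sunk regardless.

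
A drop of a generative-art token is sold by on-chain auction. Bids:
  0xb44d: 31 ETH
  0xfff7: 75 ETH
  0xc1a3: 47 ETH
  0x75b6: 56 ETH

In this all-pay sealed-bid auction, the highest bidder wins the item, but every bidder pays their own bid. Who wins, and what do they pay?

0xfff7 pays 75 ETH

Rule: the highest bidder wins the item, but every bidder pays their own bid.
Sorting bids: 75 (0xfff7) > 56 (0x75b6) > 47 (0xc1a3) > 31 (0xb44d)
0xfff7 wins with the top bid; all bids are sunk regardless.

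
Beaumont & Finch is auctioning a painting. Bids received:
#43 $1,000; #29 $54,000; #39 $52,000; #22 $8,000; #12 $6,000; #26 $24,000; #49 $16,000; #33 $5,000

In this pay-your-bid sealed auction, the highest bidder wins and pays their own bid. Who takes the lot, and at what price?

#29 pays $54,000

Sorting bids: 54,000 (#29) > 52,000 (#39) > 24,000 (#26) > 16,000 (#49) > 8,000 (#22) > 6,000 (#12) > …
First-price: #29 pays what they bid, $54,000.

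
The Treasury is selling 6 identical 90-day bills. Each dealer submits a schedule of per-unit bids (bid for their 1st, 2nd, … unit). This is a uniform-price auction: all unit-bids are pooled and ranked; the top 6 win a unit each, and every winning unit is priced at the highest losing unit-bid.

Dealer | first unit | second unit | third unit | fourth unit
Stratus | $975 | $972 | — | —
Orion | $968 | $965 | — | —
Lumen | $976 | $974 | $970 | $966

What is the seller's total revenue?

Total revenue: $5,796

All unit-bids, highest first — top 6: 976 (Lumen-1), 975 (Stratus-1), 974 (Lumen-2), 972 (Stratus-2), 970 (Lumen-3), 968 (Orion-1)
The (k+1)-th unit-bid is $966.
Allocation: Lumen 3, Orion 1, Stratus 2. Every unit priced at $966.
Revenue = 6 × 966 = $5,796.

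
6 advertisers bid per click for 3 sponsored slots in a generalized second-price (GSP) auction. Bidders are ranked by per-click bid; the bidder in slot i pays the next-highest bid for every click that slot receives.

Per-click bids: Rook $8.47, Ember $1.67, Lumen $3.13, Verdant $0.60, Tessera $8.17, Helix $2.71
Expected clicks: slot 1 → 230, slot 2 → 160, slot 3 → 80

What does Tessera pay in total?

Per-click bids in order: $8.47 (Rook) > $8.17 (Tessera) > $3.13 (Lumen) > $2.71 (Helix) > …
Tessera holds slot 2 → pays next bid $3.13 × 160 clicks = $500.80.

Tessera pays $500.80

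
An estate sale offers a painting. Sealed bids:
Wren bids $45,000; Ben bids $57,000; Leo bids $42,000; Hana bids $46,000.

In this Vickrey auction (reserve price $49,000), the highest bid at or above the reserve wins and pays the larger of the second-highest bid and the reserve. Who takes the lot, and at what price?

Ben pays $49,000

Bids ranked: 57,000 (Ben) > 46,000 (Hana) > 45,000 (Wren) > 42,000 (Leo)
Ben has the top bid at or above the reserve ($57,000).
max(second-highest $46,000, reserve $49,000) = $49,000.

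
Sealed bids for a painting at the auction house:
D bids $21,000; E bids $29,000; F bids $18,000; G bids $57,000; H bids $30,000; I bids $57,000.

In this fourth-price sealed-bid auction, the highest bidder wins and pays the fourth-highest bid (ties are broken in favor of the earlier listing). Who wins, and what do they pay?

Bids in order: 57,000 (G) > 57,000 (I) > 30,000 (H) > 29,000 (E) > 21,000 (D) > 18,000 (F)
G and I tie at $57,000; tie-break gives it to G.
G wins; payment is bid #4 in the ranking = $29,000.

G pays $29,000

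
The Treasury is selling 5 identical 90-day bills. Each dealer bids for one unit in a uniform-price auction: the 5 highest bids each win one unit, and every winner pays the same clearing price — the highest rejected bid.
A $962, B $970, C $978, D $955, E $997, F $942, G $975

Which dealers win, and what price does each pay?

Sorting: 997 (E), 978 (C), 975 (G), 970 (B), 962 (A), 955 (D), 942 (F)
The 5 highest are E, C, G, B, A.
First losing bid is D's $955, which sets the uniform price.

E, C, G, B, A; each pays $955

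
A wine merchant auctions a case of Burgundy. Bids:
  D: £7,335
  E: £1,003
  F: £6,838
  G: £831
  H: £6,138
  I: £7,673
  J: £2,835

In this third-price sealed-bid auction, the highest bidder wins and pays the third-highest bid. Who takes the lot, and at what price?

I pays £6,838

Third-price sealed-bid auction: the highest bidder wins and pays the third-highest bid.
Bids in order: 7,673 (I) > 7,335 (D) > 6,838 (F) > 6,138 (H) > 2,835 (J) > 1,003 (E) > …
I is highest; pays the third-highest bid, £6,838.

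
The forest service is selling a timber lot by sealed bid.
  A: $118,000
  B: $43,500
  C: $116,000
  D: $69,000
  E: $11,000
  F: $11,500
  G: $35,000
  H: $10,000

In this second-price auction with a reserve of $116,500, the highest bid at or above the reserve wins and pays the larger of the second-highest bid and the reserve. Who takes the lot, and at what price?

A pays $116,500

Bids in order: 118,000 (A) > 116,000 (C) > 69,000 (D) > 43,500 (B) > 35,000 (G) > 11,500 (F) > …
Highest eligible bid: A at $118,000.
max(second-highest $116,000, reserve $116,500) = $116,500.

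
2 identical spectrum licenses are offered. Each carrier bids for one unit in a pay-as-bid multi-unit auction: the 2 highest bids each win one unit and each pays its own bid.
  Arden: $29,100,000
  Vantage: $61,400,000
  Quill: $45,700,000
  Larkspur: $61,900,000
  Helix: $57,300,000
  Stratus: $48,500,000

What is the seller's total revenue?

Bids ranked high→low: 61,900,000 (Larkspur), 61,400,000 (Vantage), 57,300,000 (Helix), 48,500,000 (Stratus), …
Top 2: Larkspur, Vantage.
Total revenue = 61,900,000 + 61,400,000 = $123,300,000.

Total revenue: $123,300,000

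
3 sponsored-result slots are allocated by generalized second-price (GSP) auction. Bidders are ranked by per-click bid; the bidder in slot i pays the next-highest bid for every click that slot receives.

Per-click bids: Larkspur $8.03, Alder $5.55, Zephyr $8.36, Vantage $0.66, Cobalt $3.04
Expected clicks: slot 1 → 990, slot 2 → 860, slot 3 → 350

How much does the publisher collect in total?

Per-click bids in order: $8.36 (Zephyr) > $8.03 (Larkspur) > $5.55 (Alder) > $3.04 (Cobalt) > …
Slot 1: Zephyr pays $8.03 × 990 = $7949.70
Slot 2: Larkspur pays $5.55 × 860 = $4773.00
Slot 3: Alder pays $3.04 × 350 = $1064.00
Total = $13786.70

Total revenue: $13786.70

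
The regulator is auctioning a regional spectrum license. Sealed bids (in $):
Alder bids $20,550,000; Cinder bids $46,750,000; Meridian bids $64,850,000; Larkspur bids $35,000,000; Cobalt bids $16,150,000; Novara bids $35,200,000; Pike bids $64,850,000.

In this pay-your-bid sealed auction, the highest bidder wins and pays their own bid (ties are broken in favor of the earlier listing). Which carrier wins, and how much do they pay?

Meridian pays $64,850,000

Rule: the highest bidder wins and pays their own bid.
Sorting bids: 64,850,000 (Meridian) > 64,850,000 (Pike) > 46,750,000 (Cinder) > 35,200,000 (Novara) > 35,000,000 (Larkspur) > 20,550,000 (Alder) > …
Meridian and Pike tie at $64,850,000; tie-break gives it to Meridian.
Meridian is highest → pays own bid, $64,850,000.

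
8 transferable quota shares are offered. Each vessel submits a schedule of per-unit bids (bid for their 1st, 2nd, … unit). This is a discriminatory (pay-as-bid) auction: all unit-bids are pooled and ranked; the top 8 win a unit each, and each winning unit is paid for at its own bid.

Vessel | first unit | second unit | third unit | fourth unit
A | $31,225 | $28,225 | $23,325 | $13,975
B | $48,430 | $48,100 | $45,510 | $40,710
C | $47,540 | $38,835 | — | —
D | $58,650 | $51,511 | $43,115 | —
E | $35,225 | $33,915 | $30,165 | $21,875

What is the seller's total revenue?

Pooled unit-bids ranked (top 8): 58,650 (D-1), 51,511 (D-2), 48,430 (B-1), 48,100 (B-2), 47,540 (C-1), 45,510 (B-3), 43,115 (D-3), 40,710 (B-4)
Next rejected bid: $38,835 (not a price — pay-as-bid).
Each winning unit pays its own bid.
Revenue = 58,650 + 51,511 + 48,430 + 48,100 + 47,540 + 45,510 + 43,115 + 40,710 = $383,566.

Total revenue: $383,566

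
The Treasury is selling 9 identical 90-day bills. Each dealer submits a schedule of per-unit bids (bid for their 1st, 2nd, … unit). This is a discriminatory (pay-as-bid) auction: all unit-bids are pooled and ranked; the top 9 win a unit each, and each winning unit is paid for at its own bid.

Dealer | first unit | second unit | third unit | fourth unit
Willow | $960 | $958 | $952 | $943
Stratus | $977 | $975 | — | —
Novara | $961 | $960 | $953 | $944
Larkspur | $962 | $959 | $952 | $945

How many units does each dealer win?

Larkspur 2, Novara 3, Stratus 2, Willow 2

Pooled unit-bids ranked (top 9): 977 (Stratus-1), 975 (Stratus-2), 962 (Larkspur-1), 961 (Novara-1), 960 (Willow-1), 960 (Novara-2), 959 (Larkspur-2), 958 (Willow-2), 953 (Novara-3)
Next rejected bid: $952 (not a price — pay-as-bid).
Allocation: Larkspur 2, Novara 3, Stratus 2, Willow 2.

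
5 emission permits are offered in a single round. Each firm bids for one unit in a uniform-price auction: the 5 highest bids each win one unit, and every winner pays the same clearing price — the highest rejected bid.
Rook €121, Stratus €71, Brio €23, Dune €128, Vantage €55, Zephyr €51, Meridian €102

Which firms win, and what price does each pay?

Sorting: 128 (Dune), 121 (Rook), 102 (Meridian), 71 (Stratus), 55 (Vantage), 51 (Zephyr), 23 (Brio)
The 5 highest are Dune, Rook, Meridian, Stratus, Vantage.
First losing bid is Zephyr's €51, which sets the uniform price.

Dune, Rook, Meridian, Stratus, Vantage; each pays €51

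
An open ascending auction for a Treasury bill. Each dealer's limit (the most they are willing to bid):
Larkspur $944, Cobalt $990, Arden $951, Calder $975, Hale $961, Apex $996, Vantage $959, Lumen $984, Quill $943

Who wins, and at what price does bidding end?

Apex wins at $990

Rule: the price rises until one bidder remains; the winner pays the price at which the last rival dropped out.
Limits ranked: 996 (Apex) > 990 (Cobalt) > 984 (Lumen) > 975 (Calder) > 961 (Hale) > 959 (Vantage) > …
Once the price passes $990, only Apex is left; the hammer falls at Cobalt's limit of $990.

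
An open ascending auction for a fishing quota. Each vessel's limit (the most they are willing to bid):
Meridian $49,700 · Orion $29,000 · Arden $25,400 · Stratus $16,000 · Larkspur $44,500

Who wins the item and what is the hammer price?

Sorting limits: 49,700 (Meridian) > 44,500 (Larkspur) > 29,000 (Orion) > 25,400 (Arden) > 16,000 (Stratus)
Larkspur is the last rival to drop out, at $44,500; Meridian remains and wins at that price.

Meridian wins at $44,500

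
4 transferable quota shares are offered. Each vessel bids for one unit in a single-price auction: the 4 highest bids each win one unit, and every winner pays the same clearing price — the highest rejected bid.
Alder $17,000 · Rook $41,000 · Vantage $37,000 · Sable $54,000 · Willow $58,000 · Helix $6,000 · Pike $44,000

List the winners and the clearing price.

Willow, Sable, Pike, Rook; each pays $37,000

Bids ranked high→low: 58,000 (Willow), 54,000 (Sable), 44,000 (Pike), 41,000 (Rook), 37,000 (Vantage), 17,000 (Alder), …
Winners (4 units): Willow, Sable, Pike, Rook.
Highest unsuccessful bid: $37,000 → clearing price.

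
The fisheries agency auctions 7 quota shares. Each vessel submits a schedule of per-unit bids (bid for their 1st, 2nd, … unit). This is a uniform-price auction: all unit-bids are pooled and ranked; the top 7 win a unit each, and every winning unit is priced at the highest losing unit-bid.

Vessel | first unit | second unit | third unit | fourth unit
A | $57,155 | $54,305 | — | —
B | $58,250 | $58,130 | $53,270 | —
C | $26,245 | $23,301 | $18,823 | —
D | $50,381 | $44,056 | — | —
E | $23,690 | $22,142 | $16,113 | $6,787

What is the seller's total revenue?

Pooled unit-bids ranked (top 7): 58,250 (B-1), 58,130 (B-2), 57,155 (A-1), 54,305 (A-2), 53,270 (B-3), 50,381 (D-1), 44,056 (D-2)
The (k+1)-th unit-bid is $26,245.
Allocation: A 2, B 3, D 2. Every unit priced at $26,245.
Revenue = 7 × 26,245 = $183,715.

Total revenue: $183,715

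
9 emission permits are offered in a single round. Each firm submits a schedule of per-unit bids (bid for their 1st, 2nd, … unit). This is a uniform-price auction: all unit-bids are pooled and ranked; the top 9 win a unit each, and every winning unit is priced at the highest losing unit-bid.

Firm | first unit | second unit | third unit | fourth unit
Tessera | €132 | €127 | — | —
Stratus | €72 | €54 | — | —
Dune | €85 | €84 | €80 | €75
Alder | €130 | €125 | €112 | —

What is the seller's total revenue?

Pooled unit-bids ranked (top 9): 132 (Tessera-1), 130 (Alder-1), 127 (Tessera-2), 125 (Alder-2), 112 (Alder-3), 85 (Dune-1), 84 (Dune-2), 80 (Dune-3), 75 (Dune-4)
Highest rejected unit-bid = €72.
Allocation: Alder 3, Dune 4, Tessera 2. Every unit priced at €72.
Revenue = 9 × 72 = €648.

Total revenue: €648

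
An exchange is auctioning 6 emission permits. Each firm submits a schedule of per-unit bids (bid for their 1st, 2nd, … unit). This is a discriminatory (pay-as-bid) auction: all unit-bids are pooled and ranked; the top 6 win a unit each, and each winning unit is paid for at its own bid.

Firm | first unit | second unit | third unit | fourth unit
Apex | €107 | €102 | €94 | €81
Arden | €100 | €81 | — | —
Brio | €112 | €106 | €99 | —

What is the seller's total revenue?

Total revenue: €626

Merging the schedules and taking the best 6: 112 (Brio-1), 107 (Apex-1), 106 (Brio-2), 102 (Apex-2), 100 (Arden-1), 99 (Brio-3)
Next rejected bid: €94 (not a price — pay-as-bid).
Each winning unit pays its own bid.
Revenue = 112 + 107 + 106 + 102 + 100 + 99 = €626.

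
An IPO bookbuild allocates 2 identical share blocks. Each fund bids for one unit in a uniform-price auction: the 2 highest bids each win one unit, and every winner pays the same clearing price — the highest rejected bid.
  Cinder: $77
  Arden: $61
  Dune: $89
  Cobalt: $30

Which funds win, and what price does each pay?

Bids ranked high→low: 89 (Dune), 77 (Cinder), 61 (Arden), 30 (Cobalt)
Top 2: Dune, Cinder.
First losing bid is Arden's $61, which sets the uniform price.

Dune, Cinder; each pays $61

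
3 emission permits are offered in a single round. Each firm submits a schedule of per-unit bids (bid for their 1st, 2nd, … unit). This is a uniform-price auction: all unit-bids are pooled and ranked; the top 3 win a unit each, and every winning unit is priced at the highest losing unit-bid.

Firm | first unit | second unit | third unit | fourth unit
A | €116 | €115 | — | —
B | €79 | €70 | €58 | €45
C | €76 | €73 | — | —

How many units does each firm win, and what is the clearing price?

A 2, B 1; clearing price €76

Merging the schedules and taking the best 3: 116 (A-1), 115 (A-2), 79 (B-1)
Highest rejected unit-bid = €76.
Allocation: A 2, B 1.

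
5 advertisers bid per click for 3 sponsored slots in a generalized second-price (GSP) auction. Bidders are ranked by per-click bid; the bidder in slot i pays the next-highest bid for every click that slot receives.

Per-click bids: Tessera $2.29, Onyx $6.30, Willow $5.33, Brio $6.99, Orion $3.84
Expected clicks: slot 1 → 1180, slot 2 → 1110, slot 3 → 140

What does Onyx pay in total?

Onyx pays $5916.30

Ranked by bid: $6.99 (Brio) > $6.30 (Onyx) > $5.33 (Willow) > $3.84 (Orion) > …
Onyx holds slot 2 → pays next bid $5.33 × 1110 clicks = $5916.30.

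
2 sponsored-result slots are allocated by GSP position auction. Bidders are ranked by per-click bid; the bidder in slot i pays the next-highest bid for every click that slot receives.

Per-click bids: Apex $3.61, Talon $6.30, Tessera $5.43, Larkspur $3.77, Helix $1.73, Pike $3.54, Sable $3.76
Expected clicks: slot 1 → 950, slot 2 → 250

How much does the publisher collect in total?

Sorting advertisers: $6.30 (Talon) > $5.43 (Tessera) > $3.77 (Larkspur) > …
Slot 1: Talon pays $5.43 × 950 = $5158.50
Slot 2: Tessera pays $3.77 × 250 = $942.50
Total = $6101.00

Total revenue: $6101.00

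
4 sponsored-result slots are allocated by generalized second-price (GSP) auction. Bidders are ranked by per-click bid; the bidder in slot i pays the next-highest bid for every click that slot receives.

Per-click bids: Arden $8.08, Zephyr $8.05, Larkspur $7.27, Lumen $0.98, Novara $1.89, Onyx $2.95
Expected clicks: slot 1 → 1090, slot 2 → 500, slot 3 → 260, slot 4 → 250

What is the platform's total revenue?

Total revenue: $13649.00

Per-click bids in order: $8.08 (Arden) > $8.05 (Zephyr) > $7.27 (Larkspur) > $2.95 (Onyx) > $1.89 (Novara) > …
Slot 1: Arden pays $8.05 × 1090 = $8774.50
Slot 2: Zephyr pays $7.27 × 500 = $3635.00
Slot 3: Larkspur pays $2.95 × 260 = $767.00
Slot 4: Onyx pays $1.89 × 250 = $472.50
Total = $13649.00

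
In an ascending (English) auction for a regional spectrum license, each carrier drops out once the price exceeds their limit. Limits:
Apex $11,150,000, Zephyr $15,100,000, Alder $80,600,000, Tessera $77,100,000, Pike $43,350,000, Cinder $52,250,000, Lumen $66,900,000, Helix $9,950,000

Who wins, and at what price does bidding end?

Alder wins at $77,100,000

Open ascending-bid auction: the price rises until one bidder remains; the winner pays the price at which the last rival dropped out.
Sorting limits: 80,600,000 (Alder) > 77,100,000 (Tessera) > 66,900,000 (Lumen) > 52,250,000 (Cinder) > 43,350,000 (Pike) > 15,100,000 (Zephyr) > …
Bidding ends when Tessera exits at $77,100,000; Alder takes it.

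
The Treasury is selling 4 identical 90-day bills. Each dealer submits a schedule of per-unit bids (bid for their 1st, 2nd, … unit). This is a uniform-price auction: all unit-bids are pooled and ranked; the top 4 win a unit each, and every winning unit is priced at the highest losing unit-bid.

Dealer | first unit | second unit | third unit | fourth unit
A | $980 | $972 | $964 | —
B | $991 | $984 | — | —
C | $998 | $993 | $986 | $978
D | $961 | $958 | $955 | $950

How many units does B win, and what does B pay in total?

B: 1 unit, pays $984

Merging the schedules and taking the best 4: 998 (C-1), 993 (C-2), 991 (B-1), 986 (C-3)
Highest rejected unit-bid = $984.
B wins 1 unit(s) at $984 each.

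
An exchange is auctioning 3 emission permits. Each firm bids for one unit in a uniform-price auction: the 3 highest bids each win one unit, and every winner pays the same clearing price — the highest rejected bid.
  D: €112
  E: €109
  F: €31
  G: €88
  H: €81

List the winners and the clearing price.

D, E, G; each pays €81

Bids ranked high→low: 112 (D), 109 (E), 88 (G), 81 (H), 31 (F)
Winners (3 units): D, E, G.
Clearing price = highest rejected bid = €81.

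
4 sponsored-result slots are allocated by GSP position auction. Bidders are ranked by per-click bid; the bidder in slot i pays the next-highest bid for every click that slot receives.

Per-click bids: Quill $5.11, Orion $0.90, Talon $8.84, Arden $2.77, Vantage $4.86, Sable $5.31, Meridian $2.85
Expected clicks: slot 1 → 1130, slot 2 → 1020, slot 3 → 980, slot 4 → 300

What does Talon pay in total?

Talon pays $6000.30

Ranked by bid: $8.84 (Talon) > $5.31 (Sable) > $5.11 (Quill) > $4.86 (Vantage) > $2.85 (Meridian) > …
Talon holds slot 1 → pays next bid $5.31 × 1130 clicks = $6000.30.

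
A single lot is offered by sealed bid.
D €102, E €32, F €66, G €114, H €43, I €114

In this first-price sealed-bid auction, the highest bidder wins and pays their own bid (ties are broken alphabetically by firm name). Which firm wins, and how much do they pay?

Bids ranked: 114 (G) > 114 (I) > 102 (D) > 66 (F) > 43 (H) > 32 (E)
G and I tie at €114; tie-break gives it to G.
G is highest → pays own bid, €114.

G pays €114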